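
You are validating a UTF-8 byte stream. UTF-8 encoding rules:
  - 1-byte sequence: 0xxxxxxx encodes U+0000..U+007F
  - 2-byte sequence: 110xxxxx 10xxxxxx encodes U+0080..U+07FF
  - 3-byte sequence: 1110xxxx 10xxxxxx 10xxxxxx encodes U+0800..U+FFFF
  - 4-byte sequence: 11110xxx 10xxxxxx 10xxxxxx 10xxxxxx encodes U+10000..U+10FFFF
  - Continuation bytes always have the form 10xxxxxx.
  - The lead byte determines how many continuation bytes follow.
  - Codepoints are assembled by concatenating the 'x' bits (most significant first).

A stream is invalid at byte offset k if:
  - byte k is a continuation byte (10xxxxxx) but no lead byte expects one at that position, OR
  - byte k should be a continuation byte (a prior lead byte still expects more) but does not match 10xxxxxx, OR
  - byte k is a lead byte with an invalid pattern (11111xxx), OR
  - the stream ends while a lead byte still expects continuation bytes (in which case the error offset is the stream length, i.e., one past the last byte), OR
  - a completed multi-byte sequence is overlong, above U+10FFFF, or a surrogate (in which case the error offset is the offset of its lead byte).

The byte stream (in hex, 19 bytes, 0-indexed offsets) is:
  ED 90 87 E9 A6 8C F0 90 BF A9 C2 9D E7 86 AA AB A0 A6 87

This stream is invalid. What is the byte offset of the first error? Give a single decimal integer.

Answer: 15

Derivation:
Byte[0]=ED: 3-byte lead, need 2 cont bytes. acc=0xD
Byte[1]=90: continuation. acc=(acc<<6)|0x10=0x350
Byte[2]=87: continuation. acc=(acc<<6)|0x07=0xD407
Completed: cp=U+D407 (starts at byte 0)
Byte[3]=E9: 3-byte lead, need 2 cont bytes. acc=0x9
Byte[4]=A6: continuation. acc=(acc<<6)|0x26=0x266
Byte[5]=8C: continuation. acc=(acc<<6)|0x0C=0x998C
Completed: cp=U+998C (starts at byte 3)
Byte[6]=F0: 4-byte lead, need 3 cont bytes. acc=0x0
Byte[7]=90: continuation. acc=(acc<<6)|0x10=0x10
Byte[8]=BF: continuation. acc=(acc<<6)|0x3F=0x43F
Byte[9]=A9: continuation. acc=(acc<<6)|0x29=0x10FE9
Completed: cp=U+10FE9 (starts at byte 6)
Byte[10]=C2: 2-byte lead, need 1 cont bytes. acc=0x2
Byte[11]=9D: continuation. acc=(acc<<6)|0x1D=0x9D
Completed: cp=U+009D (starts at byte 10)
Byte[12]=E7: 3-byte lead, need 2 cont bytes. acc=0x7
Byte[13]=86: continuation. acc=(acc<<6)|0x06=0x1C6
Byte[14]=AA: continuation. acc=(acc<<6)|0x2A=0x71AA
Completed: cp=U+71AA (starts at byte 12)
Byte[15]=AB: INVALID lead byte (not 0xxx/110x/1110/11110)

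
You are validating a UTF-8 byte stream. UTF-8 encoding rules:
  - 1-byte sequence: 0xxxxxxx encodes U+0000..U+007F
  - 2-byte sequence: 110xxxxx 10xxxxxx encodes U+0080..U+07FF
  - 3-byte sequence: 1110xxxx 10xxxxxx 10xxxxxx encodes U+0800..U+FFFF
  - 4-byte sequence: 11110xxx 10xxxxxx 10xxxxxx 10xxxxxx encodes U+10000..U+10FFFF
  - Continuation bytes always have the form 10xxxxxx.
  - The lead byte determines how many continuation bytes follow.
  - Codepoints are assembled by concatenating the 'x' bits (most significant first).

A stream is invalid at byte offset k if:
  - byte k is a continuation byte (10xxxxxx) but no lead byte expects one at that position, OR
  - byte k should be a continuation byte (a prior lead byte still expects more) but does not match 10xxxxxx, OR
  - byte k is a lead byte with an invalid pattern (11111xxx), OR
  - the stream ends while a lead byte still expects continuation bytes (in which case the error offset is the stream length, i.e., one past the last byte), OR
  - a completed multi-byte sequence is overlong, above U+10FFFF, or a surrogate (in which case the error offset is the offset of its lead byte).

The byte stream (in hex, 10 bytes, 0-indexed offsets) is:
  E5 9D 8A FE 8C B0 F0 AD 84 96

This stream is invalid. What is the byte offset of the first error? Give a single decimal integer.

Byte[0]=E5: 3-byte lead, need 2 cont bytes. acc=0x5
Byte[1]=9D: continuation. acc=(acc<<6)|0x1D=0x15D
Byte[2]=8A: continuation. acc=(acc<<6)|0x0A=0x574A
Completed: cp=U+574A (starts at byte 0)
Byte[3]=FE: INVALID lead byte (not 0xxx/110x/1110/11110)

Answer: 3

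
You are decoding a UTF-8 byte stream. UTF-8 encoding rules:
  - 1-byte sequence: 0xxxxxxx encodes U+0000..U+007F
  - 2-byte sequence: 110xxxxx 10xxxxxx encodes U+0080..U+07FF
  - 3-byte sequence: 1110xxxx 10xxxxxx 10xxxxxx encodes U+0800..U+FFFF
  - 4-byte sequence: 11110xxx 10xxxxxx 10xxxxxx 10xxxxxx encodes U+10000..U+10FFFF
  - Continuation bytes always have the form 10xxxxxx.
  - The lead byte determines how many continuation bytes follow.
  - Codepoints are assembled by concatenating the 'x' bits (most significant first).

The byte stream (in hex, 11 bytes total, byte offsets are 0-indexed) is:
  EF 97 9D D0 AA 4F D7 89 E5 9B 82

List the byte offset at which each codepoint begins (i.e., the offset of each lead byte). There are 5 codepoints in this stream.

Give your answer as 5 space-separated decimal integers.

Answer: 0 3 5 6 8

Derivation:
Byte[0]=EF: 3-byte lead, need 2 cont bytes. acc=0xF
Byte[1]=97: continuation. acc=(acc<<6)|0x17=0x3D7
Byte[2]=9D: continuation. acc=(acc<<6)|0x1D=0xF5DD
Completed: cp=U+F5DD (starts at byte 0)
Byte[3]=D0: 2-byte lead, need 1 cont bytes. acc=0x10
Byte[4]=AA: continuation. acc=(acc<<6)|0x2A=0x42A
Completed: cp=U+042A (starts at byte 3)
Byte[5]=4F: 1-byte ASCII. cp=U+004F
Byte[6]=D7: 2-byte lead, need 1 cont bytes. acc=0x17
Byte[7]=89: continuation. acc=(acc<<6)|0x09=0x5C9
Completed: cp=U+05C9 (starts at byte 6)
Byte[8]=E5: 3-byte lead, need 2 cont bytes. acc=0x5
Byte[9]=9B: continuation. acc=(acc<<6)|0x1B=0x15B
Byte[10]=82: continuation. acc=(acc<<6)|0x02=0x56C2
Completed: cp=U+56C2 (starts at byte 8)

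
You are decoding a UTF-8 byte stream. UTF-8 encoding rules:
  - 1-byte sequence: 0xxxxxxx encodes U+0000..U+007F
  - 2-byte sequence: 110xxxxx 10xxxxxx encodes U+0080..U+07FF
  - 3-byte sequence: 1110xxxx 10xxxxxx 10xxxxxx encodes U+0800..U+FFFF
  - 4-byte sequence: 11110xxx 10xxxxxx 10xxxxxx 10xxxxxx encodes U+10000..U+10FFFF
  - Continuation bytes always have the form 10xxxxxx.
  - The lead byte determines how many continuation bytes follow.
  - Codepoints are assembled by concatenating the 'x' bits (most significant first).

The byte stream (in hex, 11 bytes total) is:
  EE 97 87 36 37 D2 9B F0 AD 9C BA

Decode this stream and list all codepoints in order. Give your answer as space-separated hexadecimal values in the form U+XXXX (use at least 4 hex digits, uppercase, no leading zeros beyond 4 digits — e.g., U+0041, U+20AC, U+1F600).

Byte[0]=EE: 3-byte lead, need 2 cont bytes. acc=0xE
Byte[1]=97: continuation. acc=(acc<<6)|0x17=0x397
Byte[2]=87: continuation. acc=(acc<<6)|0x07=0xE5C7
Completed: cp=U+E5C7 (starts at byte 0)
Byte[3]=36: 1-byte ASCII. cp=U+0036
Byte[4]=37: 1-byte ASCII. cp=U+0037
Byte[5]=D2: 2-byte lead, need 1 cont bytes. acc=0x12
Byte[6]=9B: continuation. acc=(acc<<6)|0x1B=0x49B
Completed: cp=U+049B (starts at byte 5)
Byte[7]=F0: 4-byte lead, need 3 cont bytes. acc=0x0
Byte[8]=AD: continuation. acc=(acc<<6)|0x2D=0x2D
Byte[9]=9C: continuation. acc=(acc<<6)|0x1C=0xB5C
Byte[10]=BA: continuation. acc=(acc<<6)|0x3A=0x2D73A
Completed: cp=U+2D73A (starts at byte 7)

Answer: U+E5C7 U+0036 U+0037 U+049B U+2D73A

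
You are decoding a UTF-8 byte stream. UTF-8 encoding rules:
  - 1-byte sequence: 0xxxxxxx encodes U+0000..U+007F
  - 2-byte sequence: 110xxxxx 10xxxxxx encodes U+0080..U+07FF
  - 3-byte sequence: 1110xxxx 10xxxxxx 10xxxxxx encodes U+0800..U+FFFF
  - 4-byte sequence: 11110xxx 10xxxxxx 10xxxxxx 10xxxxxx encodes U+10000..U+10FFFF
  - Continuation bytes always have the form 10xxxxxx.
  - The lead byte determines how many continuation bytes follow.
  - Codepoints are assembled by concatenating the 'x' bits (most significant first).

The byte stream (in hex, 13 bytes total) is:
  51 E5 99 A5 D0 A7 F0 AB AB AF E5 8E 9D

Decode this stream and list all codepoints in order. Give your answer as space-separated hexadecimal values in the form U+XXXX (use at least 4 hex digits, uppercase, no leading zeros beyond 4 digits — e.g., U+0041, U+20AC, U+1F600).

Answer: U+0051 U+5665 U+0427 U+2BAEF U+539D

Derivation:
Byte[0]=51: 1-byte ASCII. cp=U+0051
Byte[1]=E5: 3-byte lead, need 2 cont bytes. acc=0x5
Byte[2]=99: continuation. acc=(acc<<6)|0x19=0x159
Byte[3]=A5: continuation. acc=(acc<<6)|0x25=0x5665
Completed: cp=U+5665 (starts at byte 1)
Byte[4]=D0: 2-byte lead, need 1 cont bytes. acc=0x10
Byte[5]=A7: continuation. acc=(acc<<6)|0x27=0x427
Completed: cp=U+0427 (starts at byte 4)
Byte[6]=F0: 4-byte lead, need 3 cont bytes. acc=0x0
Byte[7]=AB: continuation. acc=(acc<<6)|0x2B=0x2B
Byte[8]=AB: continuation. acc=(acc<<6)|0x2B=0xAEB
Byte[9]=AF: continuation. acc=(acc<<6)|0x2F=0x2BAEF
Completed: cp=U+2BAEF (starts at byte 6)
Byte[10]=E5: 3-byte lead, need 2 cont bytes. acc=0x5
Byte[11]=8E: continuation. acc=(acc<<6)|0x0E=0x14E
Byte[12]=9D: continuation. acc=(acc<<6)|0x1D=0x539D
Completed: cp=U+539D (starts at byte 10)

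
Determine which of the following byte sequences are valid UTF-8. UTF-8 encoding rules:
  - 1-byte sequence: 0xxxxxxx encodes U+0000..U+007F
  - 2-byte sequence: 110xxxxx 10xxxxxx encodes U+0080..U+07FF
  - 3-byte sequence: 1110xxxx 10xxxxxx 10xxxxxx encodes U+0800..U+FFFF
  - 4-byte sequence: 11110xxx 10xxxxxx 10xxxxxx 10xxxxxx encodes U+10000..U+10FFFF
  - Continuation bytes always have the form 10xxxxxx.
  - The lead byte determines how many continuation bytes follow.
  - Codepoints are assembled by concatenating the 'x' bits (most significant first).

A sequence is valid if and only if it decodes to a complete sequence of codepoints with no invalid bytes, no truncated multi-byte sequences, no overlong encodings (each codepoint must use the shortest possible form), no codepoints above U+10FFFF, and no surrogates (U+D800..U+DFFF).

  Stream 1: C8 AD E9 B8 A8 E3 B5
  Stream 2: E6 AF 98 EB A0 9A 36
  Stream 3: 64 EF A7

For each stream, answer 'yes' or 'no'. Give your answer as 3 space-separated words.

Answer: no yes no

Derivation:
Stream 1: error at byte offset 7. INVALID
Stream 2: decodes cleanly. VALID
Stream 3: error at byte offset 3. INVALID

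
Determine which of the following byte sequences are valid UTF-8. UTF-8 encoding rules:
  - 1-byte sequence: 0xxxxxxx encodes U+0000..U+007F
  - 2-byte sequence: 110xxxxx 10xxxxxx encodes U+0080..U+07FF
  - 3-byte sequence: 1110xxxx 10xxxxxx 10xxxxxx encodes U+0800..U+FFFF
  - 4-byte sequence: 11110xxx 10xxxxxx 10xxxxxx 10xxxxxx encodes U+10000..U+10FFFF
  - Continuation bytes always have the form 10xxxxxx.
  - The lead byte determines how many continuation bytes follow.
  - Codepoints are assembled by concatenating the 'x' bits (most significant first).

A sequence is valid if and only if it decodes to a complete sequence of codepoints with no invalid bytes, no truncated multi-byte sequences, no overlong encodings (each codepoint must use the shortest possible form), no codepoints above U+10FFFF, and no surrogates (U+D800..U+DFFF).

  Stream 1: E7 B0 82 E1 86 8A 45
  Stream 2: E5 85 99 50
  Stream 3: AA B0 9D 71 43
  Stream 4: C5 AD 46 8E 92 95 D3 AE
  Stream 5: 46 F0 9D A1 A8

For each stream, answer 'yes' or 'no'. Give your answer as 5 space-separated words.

Stream 1: decodes cleanly. VALID
Stream 2: decodes cleanly. VALID
Stream 3: error at byte offset 0. INVALID
Stream 4: error at byte offset 3. INVALID
Stream 5: decodes cleanly. VALID

Answer: yes yes no no yes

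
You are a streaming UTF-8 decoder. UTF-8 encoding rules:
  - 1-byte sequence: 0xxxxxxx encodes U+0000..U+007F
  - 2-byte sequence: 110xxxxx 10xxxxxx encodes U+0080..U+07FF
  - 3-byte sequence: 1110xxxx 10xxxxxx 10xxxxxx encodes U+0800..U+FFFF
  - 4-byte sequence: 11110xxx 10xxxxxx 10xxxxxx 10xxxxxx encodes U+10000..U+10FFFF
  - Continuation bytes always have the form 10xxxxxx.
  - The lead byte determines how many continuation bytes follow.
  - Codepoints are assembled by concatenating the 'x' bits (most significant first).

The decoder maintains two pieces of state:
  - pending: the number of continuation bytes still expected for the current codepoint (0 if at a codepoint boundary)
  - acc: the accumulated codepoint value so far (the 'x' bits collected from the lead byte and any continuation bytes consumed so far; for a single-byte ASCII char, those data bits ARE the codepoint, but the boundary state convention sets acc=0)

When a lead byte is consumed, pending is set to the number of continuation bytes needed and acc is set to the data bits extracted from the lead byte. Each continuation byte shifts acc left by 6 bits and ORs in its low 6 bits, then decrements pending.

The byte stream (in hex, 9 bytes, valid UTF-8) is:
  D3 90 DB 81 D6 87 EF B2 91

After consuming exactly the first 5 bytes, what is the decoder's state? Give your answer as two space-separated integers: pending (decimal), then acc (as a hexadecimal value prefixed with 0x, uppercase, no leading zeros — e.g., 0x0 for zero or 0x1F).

Byte[0]=D3: 2-byte lead. pending=1, acc=0x13
Byte[1]=90: continuation. acc=(acc<<6)|0x10=0x4D0, pending=0
Byte[2]=DB: 2-byte lead. pending=1, acc=0x1B
Byte[3]=81: continuation. acc=(acc<<6)|0x01=0x6C1, pending=0
Byte[4]=D6: 2-byte lead. pending=1, acc=0x16

Answer: 1 0x16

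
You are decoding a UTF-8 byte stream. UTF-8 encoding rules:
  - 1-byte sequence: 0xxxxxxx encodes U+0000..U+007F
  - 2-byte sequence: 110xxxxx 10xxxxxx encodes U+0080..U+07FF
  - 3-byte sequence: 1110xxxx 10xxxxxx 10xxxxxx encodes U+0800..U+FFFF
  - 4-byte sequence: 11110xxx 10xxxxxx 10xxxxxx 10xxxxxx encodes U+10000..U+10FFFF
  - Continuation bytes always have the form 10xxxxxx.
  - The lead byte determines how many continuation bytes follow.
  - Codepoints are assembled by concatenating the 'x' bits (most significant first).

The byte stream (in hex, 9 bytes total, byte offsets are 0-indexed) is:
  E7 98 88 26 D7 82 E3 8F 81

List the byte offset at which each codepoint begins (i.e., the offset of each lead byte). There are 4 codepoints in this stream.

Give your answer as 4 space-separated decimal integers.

Answer: 0 3 4 6

Derivation:
Byte[0]=E7: 3-byte lead, need 2 cont bytes. acc=0x7
Byte[1]=98: continuation. acc=(acc<<6)|0x18=0x1D8
Byte[2]=88: continuation. acc=(acc<<6)|0x08=0x7608
Completed: cp=U+7608 (starts at byte 0)
Byte[3]=26: 1-byte ASCII. cp=U+0026
Byte[4]=D7: 2-byte lead, need 1 cont bytes. acc=0x17
Byte[5]=82: continuation. acc=(acc<<6)|0x02=0x5C2
Completed: cp=U+05C2 (starts at byte 4)
Byte[6]=E3: 3-byte lead, need 2 cont bytes. acc=0x3
Byte[7]=8F: continuation. acc=(acc<<6)|0x0F=0xCF
Byte[8]=81: continuation. acc=(acc<<6)|0x01=0x33C1
Completed: cp=U+33C1 (starts at byte 6)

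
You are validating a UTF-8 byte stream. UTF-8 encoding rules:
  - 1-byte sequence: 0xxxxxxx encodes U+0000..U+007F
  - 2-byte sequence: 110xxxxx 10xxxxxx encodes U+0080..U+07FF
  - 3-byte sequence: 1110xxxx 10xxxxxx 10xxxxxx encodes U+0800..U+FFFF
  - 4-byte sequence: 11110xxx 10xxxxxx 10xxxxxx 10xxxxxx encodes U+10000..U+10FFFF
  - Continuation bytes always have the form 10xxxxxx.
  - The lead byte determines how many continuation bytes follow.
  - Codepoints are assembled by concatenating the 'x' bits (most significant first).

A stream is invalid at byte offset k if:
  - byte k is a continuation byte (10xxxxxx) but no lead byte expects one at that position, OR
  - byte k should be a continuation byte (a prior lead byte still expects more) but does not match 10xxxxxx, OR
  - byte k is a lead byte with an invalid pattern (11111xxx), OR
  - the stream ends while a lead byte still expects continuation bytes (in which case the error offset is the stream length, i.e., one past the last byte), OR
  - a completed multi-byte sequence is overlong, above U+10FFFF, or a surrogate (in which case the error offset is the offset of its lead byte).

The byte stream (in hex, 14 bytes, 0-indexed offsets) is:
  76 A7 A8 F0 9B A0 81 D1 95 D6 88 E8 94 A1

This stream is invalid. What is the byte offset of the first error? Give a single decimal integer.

Byte[0]=76: 1-byte ASCII. cp=U+0076
Byte[1]=A7: INVALID lead byte (not 0xxx/110x/1110/11110)

Answer: 1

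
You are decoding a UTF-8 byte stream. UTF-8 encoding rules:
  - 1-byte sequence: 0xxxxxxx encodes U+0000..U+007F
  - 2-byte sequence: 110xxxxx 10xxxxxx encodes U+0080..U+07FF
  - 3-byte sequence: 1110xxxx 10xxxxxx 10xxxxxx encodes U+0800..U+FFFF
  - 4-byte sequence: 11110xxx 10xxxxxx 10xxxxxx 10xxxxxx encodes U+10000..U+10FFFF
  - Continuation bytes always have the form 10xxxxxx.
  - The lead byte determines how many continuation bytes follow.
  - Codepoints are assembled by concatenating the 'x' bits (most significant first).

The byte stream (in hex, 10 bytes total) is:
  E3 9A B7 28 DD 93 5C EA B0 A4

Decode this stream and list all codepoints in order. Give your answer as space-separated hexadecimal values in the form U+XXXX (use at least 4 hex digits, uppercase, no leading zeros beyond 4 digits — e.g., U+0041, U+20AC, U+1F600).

Answer: U+36B7 U+0028 U+0753 U+005C U+AC24

Derivation:
Byte[0]=E3: 3-byte lead, need 2 cont bytes. acc=0x3
Byte[1]=9A: continuation. acc=(acc<<6)|0x1A=0xDA
Byte[2]=B7: continuation. acc=(acc<<6)|0x37=0x36B7
Completed: cp=U+36B7 (starts at byte 0)
Byte[3]=28: 1-byte ASCII. cp=U+0028
Byte[4]=DD: 2-byte lead, need 1 cont bytes. acc=0x1D
Byte[5]=93: continuation. acc=(acc<<6)|0x13=0x753
Completed: cp=U+0753 (starts at byte 4)
Byte[6]=5C: 1-byte ASCII. cp=U+005C
Byte[7]=EA: 3-byte lead, need 2 cont bytes. acc=0xA
Byte[8]=B0: continuation. acc=(acc<<6)|0x30=0x2B0
Byte[9]=A4: continuation. acc=(acc<<6)|0x24=0xAC24
Completed: cp=U+AC24 (starts at byte 7)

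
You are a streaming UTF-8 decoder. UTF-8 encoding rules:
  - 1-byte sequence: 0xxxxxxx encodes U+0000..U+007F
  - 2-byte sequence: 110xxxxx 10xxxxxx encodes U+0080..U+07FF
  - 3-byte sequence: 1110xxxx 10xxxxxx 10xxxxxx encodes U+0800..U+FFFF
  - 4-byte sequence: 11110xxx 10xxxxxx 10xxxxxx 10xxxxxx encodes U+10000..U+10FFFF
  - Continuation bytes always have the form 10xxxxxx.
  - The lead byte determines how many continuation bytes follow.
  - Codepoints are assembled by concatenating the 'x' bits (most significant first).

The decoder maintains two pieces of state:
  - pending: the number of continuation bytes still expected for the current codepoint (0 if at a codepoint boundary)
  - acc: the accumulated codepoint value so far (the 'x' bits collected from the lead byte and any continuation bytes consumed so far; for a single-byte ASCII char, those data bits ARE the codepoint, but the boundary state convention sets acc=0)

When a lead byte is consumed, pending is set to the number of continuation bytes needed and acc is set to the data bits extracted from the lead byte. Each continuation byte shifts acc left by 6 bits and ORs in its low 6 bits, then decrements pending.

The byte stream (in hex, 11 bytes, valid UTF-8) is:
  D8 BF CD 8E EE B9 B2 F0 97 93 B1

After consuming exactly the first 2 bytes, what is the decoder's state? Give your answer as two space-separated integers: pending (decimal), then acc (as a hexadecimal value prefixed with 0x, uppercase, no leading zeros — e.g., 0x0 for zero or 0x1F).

Answer: 0 0x63F

Derivation:
Byte[0]=D8: 2-byte lead. pending=1, acc=0x18
Byte[1]=BF: continuation. acc=(acc<<6)|0x3F=0x63F, pending=0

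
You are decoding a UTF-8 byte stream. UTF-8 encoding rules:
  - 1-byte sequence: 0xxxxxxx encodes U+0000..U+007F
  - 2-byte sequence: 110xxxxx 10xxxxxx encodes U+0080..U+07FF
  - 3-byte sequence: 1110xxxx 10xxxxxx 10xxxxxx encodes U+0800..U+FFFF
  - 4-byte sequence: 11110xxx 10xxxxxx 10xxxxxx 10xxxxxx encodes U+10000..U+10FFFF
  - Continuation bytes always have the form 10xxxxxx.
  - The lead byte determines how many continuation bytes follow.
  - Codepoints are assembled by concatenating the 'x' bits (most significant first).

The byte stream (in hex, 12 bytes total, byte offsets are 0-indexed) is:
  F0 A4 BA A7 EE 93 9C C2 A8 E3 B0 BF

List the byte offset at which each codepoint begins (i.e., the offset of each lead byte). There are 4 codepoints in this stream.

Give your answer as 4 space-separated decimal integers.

Byte[0]=F0: 4-byte lead, need 3 cont bytes. acc=0x0
Byte[1]=A4: continuation. acc=(acc<<6)|0x24=0x24
Byte[2]=BA: continuation. acc=(acc<<6)|0x3A=0x93A
Byte[3]=A7: continuation. acc=(acc<<6)|0x27=0x24EA7
Completed: cp=U+24EA7 (starts at byte 0)
Byte[4]=EE: 3-byte lead, need 2 cont bytes. acc=0xE
Byte[5]=93: continuation. acc=(acc<<6)|0x13=0x393
Byte[6]=9C: continuation. acc=(acc<<6)|0x1C=0xE4DC
Completed: cp=U+E4DC (starts at byte 4)
Byte[7]=C2: 2-byte lead, need 1 cont bytes. acc=0x2
Byte[8]=A8: continuation. acc=(acc<<6)|0x28=0xA8
Completed: cp=U+00A8 (starts at byte 7)
Byte[9]=E3: 3-byte lead, need 2 cont bytes. acc=0x3
Byte[10]=B0: continuation. acc=(acc<<6)|0x30=0xF0
Byte[11]=BF: continuation. acc=(acc<<6)|0x3F=0x3C3F
Completed: cp=U+3C3F (starts at byte 9)

Answer: 0 4 7 9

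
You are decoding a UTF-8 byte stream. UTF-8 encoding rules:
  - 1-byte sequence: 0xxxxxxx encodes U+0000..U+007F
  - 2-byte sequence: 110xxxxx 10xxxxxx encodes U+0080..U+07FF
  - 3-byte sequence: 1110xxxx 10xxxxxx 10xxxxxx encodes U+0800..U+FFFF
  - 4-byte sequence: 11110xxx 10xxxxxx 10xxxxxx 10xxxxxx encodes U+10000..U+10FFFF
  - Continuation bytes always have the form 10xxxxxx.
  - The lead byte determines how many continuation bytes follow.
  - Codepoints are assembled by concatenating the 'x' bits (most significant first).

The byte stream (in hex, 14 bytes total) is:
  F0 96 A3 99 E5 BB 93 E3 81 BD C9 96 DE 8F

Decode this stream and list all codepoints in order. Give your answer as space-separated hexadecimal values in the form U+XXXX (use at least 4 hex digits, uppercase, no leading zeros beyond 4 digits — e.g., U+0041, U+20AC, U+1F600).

Answer: U+168D9 U+5ED3 U+307D U+0256 U+078F

Derivation:
Byte[0]=F0: 4-byte lead, need 3 cont bytes. acc=0x0
Byte[1]=96: continuation. acc=(acc<<6)|0x16=0x16
Byte[2]=A3: continuation. acc=(acc<<6)|0x23=0x5A3
Byte[3]=99: continuation. acc=(acc<<6)|0x19=0x168D9
Completed: cp=U+168D9 (starts at byte 0)
Byte[4]=E5: 3-byte lead, need 2 cont bytes. acc=0x5
Byte[5]=BB: continuation. acc=(acc<<6)|0x3B=0x17B
Byte[6]=93: continuation. acc=(acc<<6)|0x13=0x5ED3
Completed: cp=U+5ED3 (starts at byte 4)
Byte[7]=E3: 3-byte lead, need 2 cont bytes. acc=0x3
Byte[8]=81: continuation. acc=(acc<<6)|0x01=0xC1
Byte[9]=BD: continuation. acc=(acc<<6)|0x3D=0x307D
Completed: cp=U+307D (starts at byte 7)
Byte[10]=C9: 2-byte lead, need 1 cont bytes. acc=0x9
Byte[11]=96: continuation. acc=(acc<<6)|0x16=0x256
Completed: cp=U+0256 (starts at byte 10)
Byte[12]=DE: 2-byte lead, need 1 cont bytes. acc=0x1E
Byte[13]=8F: continuation. acc=(acc<<6)|0x0F=0x78F
Completed: cp=U+078F (starts at byte 12)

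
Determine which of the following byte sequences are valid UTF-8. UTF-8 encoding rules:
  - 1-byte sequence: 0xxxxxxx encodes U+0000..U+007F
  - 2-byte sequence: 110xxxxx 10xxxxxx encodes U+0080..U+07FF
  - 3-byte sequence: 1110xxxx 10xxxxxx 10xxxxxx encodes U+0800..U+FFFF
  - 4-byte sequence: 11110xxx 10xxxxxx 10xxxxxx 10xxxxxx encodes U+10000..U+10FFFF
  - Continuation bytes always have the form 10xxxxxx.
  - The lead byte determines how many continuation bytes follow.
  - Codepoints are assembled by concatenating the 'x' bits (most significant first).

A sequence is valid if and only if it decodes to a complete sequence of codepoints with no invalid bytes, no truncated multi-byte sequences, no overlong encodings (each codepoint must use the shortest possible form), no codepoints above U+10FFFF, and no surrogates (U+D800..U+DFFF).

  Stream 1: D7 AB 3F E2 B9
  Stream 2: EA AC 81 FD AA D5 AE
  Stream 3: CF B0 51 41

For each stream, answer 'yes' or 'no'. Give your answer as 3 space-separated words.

Answer: no no yes

Derivation:
Stream 1: error at byte offset 5. INVALID
Stream 2: error at byte offset 3. INVALID
Stream 3: decodes cleanly. VALID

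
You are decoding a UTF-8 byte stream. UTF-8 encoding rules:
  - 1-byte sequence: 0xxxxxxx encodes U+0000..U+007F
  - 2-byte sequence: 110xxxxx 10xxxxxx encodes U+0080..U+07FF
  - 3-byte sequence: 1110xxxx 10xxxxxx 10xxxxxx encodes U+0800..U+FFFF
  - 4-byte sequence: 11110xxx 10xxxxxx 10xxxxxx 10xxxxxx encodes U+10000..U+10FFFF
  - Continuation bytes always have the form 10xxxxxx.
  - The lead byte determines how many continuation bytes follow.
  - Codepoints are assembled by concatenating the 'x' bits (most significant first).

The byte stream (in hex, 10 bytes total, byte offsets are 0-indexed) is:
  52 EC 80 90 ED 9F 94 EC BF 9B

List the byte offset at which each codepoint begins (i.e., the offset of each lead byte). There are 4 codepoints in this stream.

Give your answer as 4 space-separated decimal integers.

Answer: 0 1 4 7

Derivation:
Byte[0]=52: 1-byte ASCII. cp=U+0052
Byte[1]=EC: 3-byte lead, need 2 cont bytes. acc=0xC
Byte[2]=80: continuation. acc=(acc<<6)|0x00=0x300
Byte[3]=90: continuation. acc=(acc<<6)|0x10=0xC010
Completed: cp=U+C010 (starts at byte 1)
Byte[4]=ED: 3-byte lead, need 2 cont bytes. acc=0xD
Byte[5]=9F: continuation. acc=(acc<<6)|0x1F=0x35F
Byte[6]=94: continuation. acc=(acc<<6)|0x14=0xD7D4
Completed: cp=U+D7D4 (starts at byte 4)
Byte[7]=EC: 3-byte lead, need 2 cont bytes. acc=0xC
Byte[8]=BF: continuation. acc=(acc<<6)|0x3F=0x33F
Byte[9]=9B: continuation. acc=(acc<<6)|0x1B=0xCFDB
Completed: cp=U+CFDB (starts at byte 7)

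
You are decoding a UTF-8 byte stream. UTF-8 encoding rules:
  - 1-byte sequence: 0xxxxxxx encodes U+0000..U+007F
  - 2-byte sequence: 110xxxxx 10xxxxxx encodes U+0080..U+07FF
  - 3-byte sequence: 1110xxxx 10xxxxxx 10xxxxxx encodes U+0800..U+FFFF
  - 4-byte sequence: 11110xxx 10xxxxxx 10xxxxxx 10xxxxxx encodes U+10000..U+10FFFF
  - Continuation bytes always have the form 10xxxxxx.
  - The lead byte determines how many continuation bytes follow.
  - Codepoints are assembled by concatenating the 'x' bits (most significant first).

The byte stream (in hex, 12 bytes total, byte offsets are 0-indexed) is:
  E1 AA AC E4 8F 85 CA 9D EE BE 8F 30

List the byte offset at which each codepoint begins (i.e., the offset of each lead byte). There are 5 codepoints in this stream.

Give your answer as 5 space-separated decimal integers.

Byte[0]=E1: 3-byte lead, need 2 cont bytes. acc=0x1
Byte[1]=AA: continuation. acc=(acc<<6)|0x2A=0x6A
Byte[2]=AC: continuation. acc=(acc<<6)|0x2C=0x1AAC
Completed: cp=U+1AAC (starts at byte 0)
Byte[3]=E4: 3-byte lead, need 2 cont bytes. acc=0x4
Byte[4]=8F: continuation. acc=(acc<<6)|0x0F=0x10F
Byte[5]=85: continuation. acc=(acc<<6)|0x05=0x43C5
Completed: cp=U+43C5 (starts at byte 3)
Byte[6]=CA: 2-byte lead, need 1 cont bytes. acc=0xA
Byte[7]=9D: continuation. acc=(acc<<6)|0x1D=0x29D
Completed: cp=U+029D (starts at byte 6)
Byte[8]=EE: 3-byte lead, need 2 cont bytes. acc=0xE
Byte[9]=BE: continuation. acc=(acc<<6)|0x3E=0x3BE
Byte[10]=8F: continuation. acc=(acc<<6)|0x0F=0xEF8F
Completed: cp=U+EF8F (starts at byte 8)
Byte[11]=30: 1-byte ASCII. cp=U+0030

Answer: 0 3 6 8 11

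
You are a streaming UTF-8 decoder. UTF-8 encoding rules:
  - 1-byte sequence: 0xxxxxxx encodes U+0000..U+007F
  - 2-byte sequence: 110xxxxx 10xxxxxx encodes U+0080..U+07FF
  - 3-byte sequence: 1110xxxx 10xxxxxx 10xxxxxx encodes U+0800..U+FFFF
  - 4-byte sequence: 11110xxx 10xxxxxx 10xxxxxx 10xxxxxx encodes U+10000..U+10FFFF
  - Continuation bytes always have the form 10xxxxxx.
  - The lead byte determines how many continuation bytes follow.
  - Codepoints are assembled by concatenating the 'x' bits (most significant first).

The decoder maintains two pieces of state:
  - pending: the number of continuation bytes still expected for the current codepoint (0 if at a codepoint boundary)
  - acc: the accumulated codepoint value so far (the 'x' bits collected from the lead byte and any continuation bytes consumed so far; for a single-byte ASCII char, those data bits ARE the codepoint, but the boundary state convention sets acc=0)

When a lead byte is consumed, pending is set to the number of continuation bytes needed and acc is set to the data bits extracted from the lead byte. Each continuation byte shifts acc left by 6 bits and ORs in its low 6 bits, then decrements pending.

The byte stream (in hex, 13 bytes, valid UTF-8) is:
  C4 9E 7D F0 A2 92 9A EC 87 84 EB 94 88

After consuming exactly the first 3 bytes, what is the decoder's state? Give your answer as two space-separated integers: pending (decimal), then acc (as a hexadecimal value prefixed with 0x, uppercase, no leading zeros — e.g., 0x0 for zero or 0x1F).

Answer: 0 0x0

Derivation:
Byte[0]=C4: 2-byte lead. pending=1, acc=0x4
Byte[1]=9E: continuation. acc=(acc<<6)|0x1E=0x11E, pending=0
Byte[2]=7D: 1-byte. pending=0, acc=0x0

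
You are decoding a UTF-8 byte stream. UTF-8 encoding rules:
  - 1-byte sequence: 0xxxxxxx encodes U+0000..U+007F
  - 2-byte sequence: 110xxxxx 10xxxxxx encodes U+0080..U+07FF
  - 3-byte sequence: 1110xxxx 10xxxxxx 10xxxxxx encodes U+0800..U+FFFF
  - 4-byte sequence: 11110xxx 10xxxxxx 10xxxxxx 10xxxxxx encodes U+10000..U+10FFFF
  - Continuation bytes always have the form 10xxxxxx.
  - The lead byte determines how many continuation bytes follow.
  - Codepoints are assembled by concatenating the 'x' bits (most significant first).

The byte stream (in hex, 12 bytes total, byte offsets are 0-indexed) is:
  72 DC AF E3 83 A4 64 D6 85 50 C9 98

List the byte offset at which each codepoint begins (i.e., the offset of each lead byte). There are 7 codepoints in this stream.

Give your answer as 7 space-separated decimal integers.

Byte[0]=72: 1-byte ASCII. cp=U+0072
Byte[1]=DC: 2-byte lead, need 1 cont bytes. acc=0x1C
Byte[2]=AF: continuation. acc=(acc<<6)|0x2F=0x72F
Completed: cp=U+072F (starts at byte 1)
Byte[3]=E3: 3-byte lead, need 2 cont bytes. acc=0x3
Byte[4]=83: continuation. acc=(acc<<6)|0x03=0xC3
Byte[5]=A4: continuation. acc=(acc<<6)|0x24=0x30E4
Completed: cp=U+30E4 (starts at byte 3)
Byte[6]=64: 1-byte ASCII. cp=U+0064
Byte[7]=D6: 2-byte lead, need 1 cont bytes. acc=0x16
Byte[8]=85: continuation. acc=(acc<<6)|0x05=0x585
Completed: cp=U+0585 (starts at byte 7)
Byte[9]=50: 1-byte ASCII. cp=U+0050
Byte[10]=C9: 2-byte lead, need 1 cont bytes. acc=0x9
Byte[11]=98: continuation. acc=(acc<<6)|0x18=0x258
Completed: cp=U+0258 (starts at byte 10)

Answer: 0 1 3 6 7 9 10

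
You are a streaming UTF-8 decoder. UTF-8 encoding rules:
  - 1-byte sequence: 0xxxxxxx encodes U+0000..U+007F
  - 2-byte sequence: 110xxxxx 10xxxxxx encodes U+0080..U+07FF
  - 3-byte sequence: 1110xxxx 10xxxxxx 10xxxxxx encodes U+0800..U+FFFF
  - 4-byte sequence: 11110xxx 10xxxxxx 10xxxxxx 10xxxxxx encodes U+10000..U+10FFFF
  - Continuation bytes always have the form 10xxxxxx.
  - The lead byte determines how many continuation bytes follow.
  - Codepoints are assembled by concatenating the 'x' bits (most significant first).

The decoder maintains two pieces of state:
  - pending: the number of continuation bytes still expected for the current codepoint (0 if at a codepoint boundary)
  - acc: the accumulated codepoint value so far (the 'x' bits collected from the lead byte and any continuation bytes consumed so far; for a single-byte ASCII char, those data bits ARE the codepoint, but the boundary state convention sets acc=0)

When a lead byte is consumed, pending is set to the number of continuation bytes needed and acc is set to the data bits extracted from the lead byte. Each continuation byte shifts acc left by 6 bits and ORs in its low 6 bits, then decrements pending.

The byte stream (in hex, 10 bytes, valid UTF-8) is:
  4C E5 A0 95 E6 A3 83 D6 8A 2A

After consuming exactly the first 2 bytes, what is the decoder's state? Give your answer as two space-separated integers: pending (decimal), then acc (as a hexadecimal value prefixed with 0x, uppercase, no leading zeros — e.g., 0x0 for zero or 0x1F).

Answer: 2 0x5

Derivation:
Byte[0]=4C: 1-byte. pending=0, acc=0x0
Byte[1]=E5: 3-byte lead. pending=2, acc=0x5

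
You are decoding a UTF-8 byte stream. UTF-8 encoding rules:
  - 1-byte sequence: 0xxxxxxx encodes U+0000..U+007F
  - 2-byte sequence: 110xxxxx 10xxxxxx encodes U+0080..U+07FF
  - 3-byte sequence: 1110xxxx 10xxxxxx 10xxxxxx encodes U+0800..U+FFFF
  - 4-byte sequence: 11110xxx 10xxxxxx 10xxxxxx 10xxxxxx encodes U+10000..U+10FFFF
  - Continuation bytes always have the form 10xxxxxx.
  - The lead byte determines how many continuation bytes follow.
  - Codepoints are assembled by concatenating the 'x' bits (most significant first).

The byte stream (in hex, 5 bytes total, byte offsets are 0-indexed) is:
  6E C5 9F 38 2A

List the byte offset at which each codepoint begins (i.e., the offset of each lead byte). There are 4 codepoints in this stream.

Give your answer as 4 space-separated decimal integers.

Answer: 0 1 3 4

Derivation:
Byte[0]=6E: 1-byte ASCII. cp=U+006E
Byte[1]=C5: 2-byte lead, need 1 cont bytes. acc=0x5
Byte[2]=9F: continuation. acc=(acc<<6)|0x1F=0x15F
Completed: cp=U+015F (starts at byte 1)
Byte[3]=38: 1-byte ASCII. cp=U+0038
Byte[4]=2A: 1-byte ASCII. cp=U+002A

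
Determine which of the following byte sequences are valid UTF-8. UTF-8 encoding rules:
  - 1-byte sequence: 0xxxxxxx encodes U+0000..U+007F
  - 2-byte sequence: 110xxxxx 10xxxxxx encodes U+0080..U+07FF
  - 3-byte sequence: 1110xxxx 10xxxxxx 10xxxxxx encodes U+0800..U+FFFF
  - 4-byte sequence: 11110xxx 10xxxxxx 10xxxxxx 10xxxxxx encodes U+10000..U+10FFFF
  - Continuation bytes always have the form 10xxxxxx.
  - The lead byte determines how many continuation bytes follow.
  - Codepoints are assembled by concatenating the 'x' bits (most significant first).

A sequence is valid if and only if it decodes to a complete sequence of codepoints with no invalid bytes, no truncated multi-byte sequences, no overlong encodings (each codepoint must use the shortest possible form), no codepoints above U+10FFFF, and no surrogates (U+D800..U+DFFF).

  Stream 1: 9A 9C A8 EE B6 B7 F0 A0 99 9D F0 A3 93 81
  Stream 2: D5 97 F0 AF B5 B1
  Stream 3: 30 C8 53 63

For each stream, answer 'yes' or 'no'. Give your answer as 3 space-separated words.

Stream 1: error at byte offset 0. INVALID
Stream 2: decodes cleanly. VALID
Stream 3: error at byte offset 2. INVALID

Answer: no yes no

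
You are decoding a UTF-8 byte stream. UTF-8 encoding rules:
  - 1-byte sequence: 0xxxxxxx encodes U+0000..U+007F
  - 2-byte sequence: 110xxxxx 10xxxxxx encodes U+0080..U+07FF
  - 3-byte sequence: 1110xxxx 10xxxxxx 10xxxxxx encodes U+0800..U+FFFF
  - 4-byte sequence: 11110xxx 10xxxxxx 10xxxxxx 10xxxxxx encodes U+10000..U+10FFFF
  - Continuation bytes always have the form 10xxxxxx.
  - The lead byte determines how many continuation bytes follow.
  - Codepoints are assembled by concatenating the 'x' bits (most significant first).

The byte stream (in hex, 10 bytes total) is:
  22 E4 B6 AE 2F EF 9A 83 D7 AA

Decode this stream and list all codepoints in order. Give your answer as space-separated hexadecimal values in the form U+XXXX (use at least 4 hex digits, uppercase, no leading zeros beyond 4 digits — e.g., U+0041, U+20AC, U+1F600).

Answer: U+0022 U+4DAE U+002F U+F683 U+05EA

Derivation:
Byte[0]=22: 1-byte ASCII. cp=U+0022
Byte[1]=E4: 3-byte lead, need 2 cont bytes. acc=0x4
Byte[2]=B6: continuation. acc=(acc<<6)|0x36=0x136
Byte[3]=AE: continuation. acc=(acc<<6)|0x2E=0x4DAE
Completed: cp=U+4DAE (starts at byte 1)
Byte[4]=2F: 1-byte ASCII. cp=U+002F
Byte[5]=EF: 3-byte lead, need 2 cont bytes. acc=0xF
Byte[6]=9A: continuation. acc=(acc<<6)|0x1A=0x3DA
Byte[7]=83: continuation. acc=(acc<<6)|0x03=0xF683
Completed: cp=U+F683 (starts at byte 5)
Byte[8]=D7: 2-byte lead, need 1 cont bytes. acc=0x17
Byte[9]=AA: continuation. acc=(acc<<6)|0x2A=0x5EA
Completed: cp=U+05EA (starts at byte 8)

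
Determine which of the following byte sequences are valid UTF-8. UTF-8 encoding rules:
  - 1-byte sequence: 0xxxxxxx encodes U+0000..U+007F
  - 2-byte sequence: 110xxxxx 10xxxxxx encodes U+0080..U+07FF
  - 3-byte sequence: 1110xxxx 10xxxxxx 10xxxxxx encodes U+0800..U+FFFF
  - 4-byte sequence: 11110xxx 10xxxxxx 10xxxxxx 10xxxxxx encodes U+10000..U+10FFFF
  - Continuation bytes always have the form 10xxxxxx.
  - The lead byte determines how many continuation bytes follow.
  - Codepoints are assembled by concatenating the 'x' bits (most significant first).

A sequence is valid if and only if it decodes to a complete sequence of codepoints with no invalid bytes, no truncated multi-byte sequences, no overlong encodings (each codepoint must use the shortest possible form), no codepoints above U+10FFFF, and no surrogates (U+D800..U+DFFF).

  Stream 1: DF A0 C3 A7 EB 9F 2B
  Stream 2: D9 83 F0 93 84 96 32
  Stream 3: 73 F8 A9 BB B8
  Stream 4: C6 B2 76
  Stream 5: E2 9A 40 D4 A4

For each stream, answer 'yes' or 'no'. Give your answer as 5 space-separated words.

Answer: no yes no yes no

Derivation:
Stream 1: error at byte offset 6. INVALID
Stream 2: decodes cleanly. VALID
Stream 3: error at byte offset 1. INVALID
Stream 4: decodes cleanly. VALID
Stream 5: error at byte offset 2. INVALID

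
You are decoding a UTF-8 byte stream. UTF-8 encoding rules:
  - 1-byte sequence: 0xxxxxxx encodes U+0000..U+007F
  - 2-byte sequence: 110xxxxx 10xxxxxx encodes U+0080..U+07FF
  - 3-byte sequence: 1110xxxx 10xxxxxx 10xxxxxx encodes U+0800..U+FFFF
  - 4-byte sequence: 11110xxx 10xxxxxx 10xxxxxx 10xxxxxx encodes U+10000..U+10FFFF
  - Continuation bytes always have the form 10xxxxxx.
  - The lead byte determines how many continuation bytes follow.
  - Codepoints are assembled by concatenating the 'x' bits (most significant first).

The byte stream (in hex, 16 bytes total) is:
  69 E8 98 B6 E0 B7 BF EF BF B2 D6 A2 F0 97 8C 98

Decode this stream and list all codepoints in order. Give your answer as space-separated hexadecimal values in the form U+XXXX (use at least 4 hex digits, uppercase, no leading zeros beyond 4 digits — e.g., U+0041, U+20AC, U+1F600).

Answer: U+0069 U+8636 U+0DFF U+FFF2 U+05A2 U+17318

Derivation:
Byte[0]=69: 1-byte ASCII. cp=U+0069
Byte[1]=E8: 3-byte lead, need 2 cont bytes. acc=0x8
Byte[2]=98: continuation. acc=(acc<<6)|0x18=0x218
Byte[3]=B6: continuation. acc=(acc<<6)|0x36=0x8636
Completed: cp=U+8636 (starts at byte 1)
Byte[4]=E0: 3-byte lead, need 2 cont bytes. acc=0x0
Byte[5]=B7: continuation. acc=(acc<<6)|0x37=0x37
Byte[6]=BF: continuation. acc=(acc<<6)|0x3F=0xDFF
Completed: cp=U+0DFF (starts at byte 4)
Byte[7]=EF: 3-byte lead, need 2 cont bytes. acc=0xF
Byte[8]=BF: continuation. acc=(acc<<6)|0x3F=0x3FF
Byte[9]=B2: continuation. acc=(acc<<6)|0x32=0xFFF2
Completed: cp=U+FFF2 (starts at byte 7)
Byte[10]=D6: 2-byte lead, need 1 cont bytes. acc=0x16
Byte[11]=A2: continuation. acc=(acc<<6)|0x22=0x5A2
Completed: cp=U+05A2 (starts at byte 10)
Byte[12]=F0: 4-byte lead, need 3 cont bytes. acc=0x0
Byte[13]=97: continuation. acc=(acc<<6)|0x17=0x17
Byte[14]=8C: continuation. acc=(acc<<6)|0x0C=0x5CC
Byte[15]=98: continuation. acc=(acc<<6)|0x18=0x17318
Completed: cp=U+17318 (starts at byte 12)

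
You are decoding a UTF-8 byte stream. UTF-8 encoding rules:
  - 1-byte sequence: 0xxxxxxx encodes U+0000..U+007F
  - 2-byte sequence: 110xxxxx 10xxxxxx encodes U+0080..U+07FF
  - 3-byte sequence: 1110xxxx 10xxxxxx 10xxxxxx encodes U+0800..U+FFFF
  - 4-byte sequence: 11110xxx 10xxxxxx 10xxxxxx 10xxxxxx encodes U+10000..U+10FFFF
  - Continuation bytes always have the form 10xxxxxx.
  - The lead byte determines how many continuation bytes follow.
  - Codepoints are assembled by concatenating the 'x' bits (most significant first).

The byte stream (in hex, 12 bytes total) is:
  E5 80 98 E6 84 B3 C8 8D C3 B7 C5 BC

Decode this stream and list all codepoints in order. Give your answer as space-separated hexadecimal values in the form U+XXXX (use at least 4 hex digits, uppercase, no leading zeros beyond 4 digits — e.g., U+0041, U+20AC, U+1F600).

Answer: U+5018 U+6133 U+020D U+00F7 U+017C

Derivation:
Byte[0]=E5: 3-byte lead, need 2 cont bytes. acc=0x5
Byte[1]=80: continuation. acc=(acc<<6)|0x00=0x140
Byte[2]=98: continuation. acc=(acc<<6)|0x18=0x5018
Completed: cp=U+5018 (starts at byte 0)
Byte[3]=E6: 3-byte lead, need 2 cont bytes. acc=0x6
Byte[4]=84: continuation. acc=(acc<<6)|0x04=0x184
Byte[5]=B3: continuation. acc=(acc<<6)|0x33=0x6133
Completed: cp=U+6133 (starts at byte 3)
Byte[6]=C8: 2-byte lead, need 1 cont bytes. acc=0x8
Byte[7]=8D: continuation. acc=(acc<<6)|0x0D=0x20D
Completed: cp=U+020D (starts at byte 6)
Byte[8]=C3: 2-byte lead, need 1 cont bytes. acc=0x3
Byte[9]=B7: continuation. acc=(acc<<6)|0x37=0xF7
Completed: cp=U+00F7 (starts at byte 8)
Byte[10]=C5: 2-byte lead, need 1 cont bytes. acc=0x5
Byte[11]=BC: continuation. acc=(acc<<6)|0x3C=0x17C
Completed: cp=U+017C (starts at byte 10)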